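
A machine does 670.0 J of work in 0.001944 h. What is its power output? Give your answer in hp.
P = W/t = 670 J / 6.998 s = 95.74 W = 0.1284 hp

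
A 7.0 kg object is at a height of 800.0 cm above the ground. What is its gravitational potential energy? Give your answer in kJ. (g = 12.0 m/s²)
PE = mgh = 7 kg × 12.0 m/s² × 8 m = 672 J = 0.672 kJ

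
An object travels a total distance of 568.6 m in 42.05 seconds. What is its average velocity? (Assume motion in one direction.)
v_avg = Δd / Δt = 568.6 / 42.05 = 13.52 m/s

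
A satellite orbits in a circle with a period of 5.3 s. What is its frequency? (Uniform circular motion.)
f = 1/T = 1/5.3 = 0.1887 Hz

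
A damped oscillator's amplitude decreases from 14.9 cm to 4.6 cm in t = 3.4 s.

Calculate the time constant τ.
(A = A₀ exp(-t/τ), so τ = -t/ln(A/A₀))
A/A₀ = 4.6/14.9 = 0.3087; ln(A/A₀) = -1.175
τ = −t/ln(A/A₀) = −3.4/-1.175 = 2.893 s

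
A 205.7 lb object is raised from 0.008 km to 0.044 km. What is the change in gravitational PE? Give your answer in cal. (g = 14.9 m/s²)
ΔPE = mg(h₂ − h₁) = 93.3 kg × 14.9 m/s² × (44 − 8) m = 5.005e+04 J = 11960.0 cal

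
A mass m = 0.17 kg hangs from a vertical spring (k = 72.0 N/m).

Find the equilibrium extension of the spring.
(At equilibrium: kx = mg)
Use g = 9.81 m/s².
x_eq = mg/k = 0.17×9.81/72.0 = 0.02316 m = 2.316 cm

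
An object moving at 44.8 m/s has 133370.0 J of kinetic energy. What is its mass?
KE = ½mv² → m = 2KE/v² = 2×133370.0/44.8² = 132.9 kg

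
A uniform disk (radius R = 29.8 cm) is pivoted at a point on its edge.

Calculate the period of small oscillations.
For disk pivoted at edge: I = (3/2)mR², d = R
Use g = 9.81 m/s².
I/m = (3/2)R² = 0.1332 m²; d = R = 0.298 m
T = 2π√((3/2)R²/(gR)) = 2π√(3R/(2g)) = 1.341 s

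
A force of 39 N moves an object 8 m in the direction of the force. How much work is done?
W = Fd = 39×8 = 312.0 J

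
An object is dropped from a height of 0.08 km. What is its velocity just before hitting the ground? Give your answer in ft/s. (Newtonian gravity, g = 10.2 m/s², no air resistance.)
v = √(2gh) (with unit conversion) = 132.5 ft/s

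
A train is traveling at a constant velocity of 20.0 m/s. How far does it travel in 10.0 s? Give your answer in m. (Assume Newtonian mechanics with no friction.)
d = vt = 200.0 m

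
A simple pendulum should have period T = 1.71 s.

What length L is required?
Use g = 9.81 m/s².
T = 2π√(L/g) → L = g(T/2π)² = 9.81×(1.71/2π)² = 0.7266 m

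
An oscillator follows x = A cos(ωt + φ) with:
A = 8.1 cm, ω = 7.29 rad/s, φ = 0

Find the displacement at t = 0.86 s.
x = A cos(ωt + φ) = 8.1×cos(7.29×0.86 + 0) = 8.099 cm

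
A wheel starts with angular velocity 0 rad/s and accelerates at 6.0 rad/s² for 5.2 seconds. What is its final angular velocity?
ω = ω₀ + αt = 0 + 6.0 × 5.2 = 31.2 rad/s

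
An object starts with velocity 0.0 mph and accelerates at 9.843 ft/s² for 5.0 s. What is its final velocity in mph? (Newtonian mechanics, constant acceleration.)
v = v₀ + at (with unit conversion) = 33.56 mph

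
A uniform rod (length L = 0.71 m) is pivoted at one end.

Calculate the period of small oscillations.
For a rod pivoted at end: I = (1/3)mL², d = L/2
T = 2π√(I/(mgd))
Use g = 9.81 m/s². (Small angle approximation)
I/m = (1/3)L² = 0.168 m²; d = L/2 = 0.355 m
T = 2π√(I/(mgd)) = 2π√(0.168/(9.81×0.355)) = 1.38 s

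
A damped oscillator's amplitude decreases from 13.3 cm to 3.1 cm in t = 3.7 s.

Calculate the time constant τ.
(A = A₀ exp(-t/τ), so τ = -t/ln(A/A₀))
A/A₀ = 3.1/13.3 = 0.2331; ln(A/A₀) = -1.456
τ = −t/ln(A/A₀) = −3.7/-1.456 = 2.541 s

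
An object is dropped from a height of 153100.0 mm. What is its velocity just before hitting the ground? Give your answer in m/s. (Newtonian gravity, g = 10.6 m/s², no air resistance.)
v = √(2gh) (with unit conversion) = 56.97 m/s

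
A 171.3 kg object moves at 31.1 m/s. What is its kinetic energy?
KE = ½mv² = ½×171.3×31.1² = 82841.54 J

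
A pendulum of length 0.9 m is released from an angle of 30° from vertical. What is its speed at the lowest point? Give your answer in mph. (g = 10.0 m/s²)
h = L(1 − cosθ) = 0.9×(1 − cos30°) = 0.1206 m
v = √(2gh) = √(2×10.0×0.1206) = 1.553 m/s = 3.474 mph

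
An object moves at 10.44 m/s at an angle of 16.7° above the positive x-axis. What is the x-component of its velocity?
vₓ = v cos(θ) = 10.44 × cos(16.7°) = 10.0 m/s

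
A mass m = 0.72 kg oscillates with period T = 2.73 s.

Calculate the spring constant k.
T = 2π√(m/k) → k = m(2π/T)² = 0.72×(2π/2.73)² = 3.814 N/m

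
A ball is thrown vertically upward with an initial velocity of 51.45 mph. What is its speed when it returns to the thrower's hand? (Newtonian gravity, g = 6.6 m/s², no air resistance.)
By conservation of energy, the ball returns at the same speed = 51.45 mph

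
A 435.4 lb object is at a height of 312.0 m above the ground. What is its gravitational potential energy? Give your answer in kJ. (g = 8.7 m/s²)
PE = mgh = 197.5 kg × 8.7 m/s² × 312 m = 5.361e+05 J = 536.1 kJ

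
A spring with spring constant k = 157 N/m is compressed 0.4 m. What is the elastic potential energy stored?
PE = ½kx² = ½×157×0.4² = 12.56 J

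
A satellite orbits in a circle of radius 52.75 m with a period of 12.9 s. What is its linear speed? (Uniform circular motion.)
v = 2πr/T = 2π×52.75/12.9 = 25.69 m/s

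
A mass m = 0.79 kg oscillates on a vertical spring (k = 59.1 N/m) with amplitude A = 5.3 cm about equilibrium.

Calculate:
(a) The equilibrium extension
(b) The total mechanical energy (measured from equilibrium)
x_eq = mg/k = 0.79×9.81/59.1 = 0.1311 m = 13.11 cm
E = ½kA² = ½×59.1×(0.053)² = 0.08301 J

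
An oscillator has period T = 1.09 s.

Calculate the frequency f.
f = 1/T = 1/1.09 = 0.9174 Hz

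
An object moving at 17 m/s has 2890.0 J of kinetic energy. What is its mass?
KE = ½mv² → m = 2KE/v² = 2×2890.0/17² = 20.0 kg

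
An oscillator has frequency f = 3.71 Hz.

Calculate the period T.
T = 1/f = 1/3.71 = 0.2695 s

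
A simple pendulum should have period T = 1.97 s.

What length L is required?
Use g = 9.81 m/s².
T = 2π√(L/g) → L = g(T/2π)² = 9.81×(1.97/2π)² = 0.9644 m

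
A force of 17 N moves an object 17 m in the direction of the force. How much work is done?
W = Fd = 17×17 = 289.0 J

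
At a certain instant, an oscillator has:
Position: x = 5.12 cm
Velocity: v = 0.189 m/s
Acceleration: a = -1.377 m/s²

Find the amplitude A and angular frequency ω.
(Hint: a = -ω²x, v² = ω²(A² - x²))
a = −ω²x → ω = √(|a|/x) = √(1.377/0.0512) = 5.186 rad/s
v² = ω²(A² − x²) → A = √(x² + v²/ω²) = √(0.0512² + 0.189²/5.186²) = 0.06285 m = 6.285 cm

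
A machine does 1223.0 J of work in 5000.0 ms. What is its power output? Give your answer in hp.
P = W/t = 1223 J / 5 s = 244.6 W = 0.328 hp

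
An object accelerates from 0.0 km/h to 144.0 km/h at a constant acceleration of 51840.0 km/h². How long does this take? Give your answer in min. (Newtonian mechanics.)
t = (v - v₀)/a (with unit conversion) = 0.1667 min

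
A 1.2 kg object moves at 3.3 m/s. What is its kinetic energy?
KE = ½mv² = ½×1.2×3.3² = 6.534 J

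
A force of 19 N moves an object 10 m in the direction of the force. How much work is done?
W = Fd = 19×10 = 190.0 J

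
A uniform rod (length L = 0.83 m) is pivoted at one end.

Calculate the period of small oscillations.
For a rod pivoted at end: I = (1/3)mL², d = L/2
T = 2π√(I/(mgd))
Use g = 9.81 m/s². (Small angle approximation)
I/m = (1/3)L² = 0.2296 m²; d = L/2 = 0.415 m
T = 2π√(I/(mgd)) = 2π√(0.2296/(9.81×0.415)) = 1.492 s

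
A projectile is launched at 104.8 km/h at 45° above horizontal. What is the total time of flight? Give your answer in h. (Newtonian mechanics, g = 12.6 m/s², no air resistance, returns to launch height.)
T = 2v₀sin(θ)/g (with unit conversion) = 0.0009076 h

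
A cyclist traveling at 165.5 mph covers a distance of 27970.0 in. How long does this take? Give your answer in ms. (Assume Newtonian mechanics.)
t = d/v (with unit conversion) = 9602.0 ms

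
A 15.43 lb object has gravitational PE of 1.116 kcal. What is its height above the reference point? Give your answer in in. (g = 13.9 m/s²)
PE = mgh → h = PE/(mg) = 4669 J / (6.999 kg × 13.9 m/s²) = 48 m = 1890.0 in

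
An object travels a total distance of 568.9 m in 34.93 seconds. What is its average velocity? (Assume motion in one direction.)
v_avg = Δd / Δt = 568.9 / 34.93 = 16.29 m/s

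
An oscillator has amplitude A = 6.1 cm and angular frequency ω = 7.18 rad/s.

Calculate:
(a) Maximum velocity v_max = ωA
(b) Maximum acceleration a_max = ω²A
v_max = ωA = 7.18×0.061 = 0.438 m/s
a_max = ω²A = 7.18²×0.061 = 3.145 m/s²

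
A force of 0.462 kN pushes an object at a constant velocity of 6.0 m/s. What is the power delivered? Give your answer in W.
P = Fv = 462 N × 6 m/s = 2772 W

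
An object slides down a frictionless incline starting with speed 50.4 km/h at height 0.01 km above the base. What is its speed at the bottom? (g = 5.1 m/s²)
½mv₀² + mgh = ½mv² → v = √(v₀² + 2gh) = √(14² + 2×5.1×10) = 17.26 m/s = 62.15 km/h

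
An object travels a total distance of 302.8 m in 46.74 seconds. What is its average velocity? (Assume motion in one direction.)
v_avg = Δd / Δt = 302.8 / 46.74 = 6.48 m/s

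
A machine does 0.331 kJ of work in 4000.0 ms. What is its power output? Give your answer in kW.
P = W/t = 331 J / 4 s = 82.75 W = 0.08275 kW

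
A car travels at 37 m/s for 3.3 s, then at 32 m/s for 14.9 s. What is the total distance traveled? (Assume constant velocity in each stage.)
d₁ = v₁t₁ = 37 × 3.3 = 122.1 m
d₂ = v₂t₂ = 32 × 14.9 = 476.8 m
d_total = 122.1 + 476.8 = 598.9 m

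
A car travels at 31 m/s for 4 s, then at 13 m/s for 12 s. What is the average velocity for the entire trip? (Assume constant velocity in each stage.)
d₁ = v₁t₁ = 31 × 4 = 124 m
d₂ = v₂t₂ = 13 × 12 = 156 m
d_total = 280 m, t_total = 16 s
v_avg = d_total/t_total = 280/16 = 17.5 m/s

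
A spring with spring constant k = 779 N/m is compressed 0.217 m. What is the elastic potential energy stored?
PE = ½kx² = ½×779×0.217² = 18.34 J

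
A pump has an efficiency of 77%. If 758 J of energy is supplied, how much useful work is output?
W_out = η × W_in = 0.77 × 758 = 583.66 J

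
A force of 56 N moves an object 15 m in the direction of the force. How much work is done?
W = Fd = 56×15 = 840.0 J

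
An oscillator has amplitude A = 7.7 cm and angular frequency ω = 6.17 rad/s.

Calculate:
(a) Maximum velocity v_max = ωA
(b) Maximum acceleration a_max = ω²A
v_max = ωA = 6.17×0.077 = 0.4751 m/s
a_max = ω²A = 6.17²×0.077 = 2.931 m/s²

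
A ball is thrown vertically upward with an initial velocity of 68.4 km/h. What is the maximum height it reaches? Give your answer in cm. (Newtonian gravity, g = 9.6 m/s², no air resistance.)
h_max = v₀²/(2g) (with unit conversion) = 1880.0 cm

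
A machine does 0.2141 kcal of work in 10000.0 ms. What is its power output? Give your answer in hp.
P = W/t = 895.8 J / 10 s = 89.58 W = 0.1201 hp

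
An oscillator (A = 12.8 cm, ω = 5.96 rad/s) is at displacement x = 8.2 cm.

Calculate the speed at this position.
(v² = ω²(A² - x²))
v = ω√(A² − x²) = 5.96×√(0.128² − 0.082²) = 0.5858 m/s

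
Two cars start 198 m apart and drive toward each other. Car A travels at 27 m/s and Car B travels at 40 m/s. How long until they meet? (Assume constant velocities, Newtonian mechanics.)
Combined speed: v_combined = 27 + 40 = 67 m/s
Time to meet: t = d/67 = 198/67 = 2.96 s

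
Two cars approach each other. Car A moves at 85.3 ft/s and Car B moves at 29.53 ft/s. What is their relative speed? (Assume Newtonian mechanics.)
v_rel = v_A + v_B = 85.3 + 29.53 = 114.8 ft/s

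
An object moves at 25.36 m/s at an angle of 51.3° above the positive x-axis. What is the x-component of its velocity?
vₓ = v cos(θ) = 25.36 × cos(51.3°) = 15.86 m/s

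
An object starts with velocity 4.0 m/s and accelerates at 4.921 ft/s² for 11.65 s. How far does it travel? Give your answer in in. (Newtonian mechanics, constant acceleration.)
d = v₀t + ½at² (with unit conversion) = 5842.0 in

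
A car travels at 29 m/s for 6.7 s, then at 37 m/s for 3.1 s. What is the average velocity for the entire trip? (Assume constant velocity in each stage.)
d₁ = v₁t₁ = 29 × 6.7 = 194.3 m
d₂ = v₂t₂ = 37 × 3.1 = 114.7 m
d_total = 309.0 m, t_total = 9.8 s
v_avg = d_total/t_total = 309.0/9.8 = 31.53 m/s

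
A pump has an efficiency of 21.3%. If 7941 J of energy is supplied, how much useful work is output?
W_out = η × W_in = 0.213 × 7941 = 1691.4 J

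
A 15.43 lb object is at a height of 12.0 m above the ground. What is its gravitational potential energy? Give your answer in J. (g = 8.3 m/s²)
PE = mgh = 6.999 kg × 8.3 m/s² × 12 m = 697.1 J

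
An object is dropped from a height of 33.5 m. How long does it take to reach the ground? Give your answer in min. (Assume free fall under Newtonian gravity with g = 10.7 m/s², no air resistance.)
t = √(2h/g) (with unit conversion) = 0.04171 min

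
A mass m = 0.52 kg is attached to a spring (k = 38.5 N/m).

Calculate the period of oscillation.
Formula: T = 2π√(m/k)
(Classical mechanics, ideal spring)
T = 2π√(m/k) = 2π√(0.52/38.5) = 0.7302 s; f = 1/T = 1.369 Hz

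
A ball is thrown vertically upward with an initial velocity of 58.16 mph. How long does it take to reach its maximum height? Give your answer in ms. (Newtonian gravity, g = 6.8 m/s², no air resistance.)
t_up = v₀/g (with unit conversion) = 3824.0 ms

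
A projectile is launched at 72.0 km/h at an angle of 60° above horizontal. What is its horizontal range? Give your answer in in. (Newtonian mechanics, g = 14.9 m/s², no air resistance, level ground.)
R = v₀² sin(2θ) / g (with unit conversion) = 915.3 in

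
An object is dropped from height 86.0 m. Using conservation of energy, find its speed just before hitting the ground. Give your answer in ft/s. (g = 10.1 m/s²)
mgh = ½mv² → v = √(2gh) = √(2×10.1×86) = 41.68 m/s = 136.7 ft/s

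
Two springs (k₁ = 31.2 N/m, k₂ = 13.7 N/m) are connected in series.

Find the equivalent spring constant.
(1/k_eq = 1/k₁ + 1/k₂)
1/k_eq = 1/31.2 + 1/13.7 = 0.10504; k_eq = 9.52 N/m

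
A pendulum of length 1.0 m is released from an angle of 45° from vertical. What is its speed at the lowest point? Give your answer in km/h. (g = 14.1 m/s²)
h = L(1 − cosθ) = 1.0×(1 − cos45°) = 0.2929 m
v = √(2gh) = √(2×14.1×0.2929) = 2.874 m/s = 10.35 km/h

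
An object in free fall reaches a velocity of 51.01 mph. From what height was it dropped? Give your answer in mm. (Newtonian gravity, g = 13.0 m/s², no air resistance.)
h = v²/(2g) (with unit conversion) = 20000.0 mm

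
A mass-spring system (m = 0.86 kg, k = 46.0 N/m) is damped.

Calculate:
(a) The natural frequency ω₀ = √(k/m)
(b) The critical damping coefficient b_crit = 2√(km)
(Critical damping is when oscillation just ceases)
ω₀ = √(k/m) = √(46.0/0.86) = 7.314 rad/s
b_crit = 2√(km) = 2√(46.0×0.86) = 12.58 kg/s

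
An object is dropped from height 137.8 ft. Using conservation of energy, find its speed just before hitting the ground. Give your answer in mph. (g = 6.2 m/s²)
mgh = ½mv² → v = √(2gh) = √(2×6.2×42) = 22.82 m/s = 51.05 mph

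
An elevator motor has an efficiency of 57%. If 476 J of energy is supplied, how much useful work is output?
W_out = η × W_in = 0.57 × 476 = 271.32 J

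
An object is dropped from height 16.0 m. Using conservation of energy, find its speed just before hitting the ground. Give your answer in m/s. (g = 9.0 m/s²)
mgh = ½mv² → v = √(2gh) = √(2×9.0×16) = 16.97 m/s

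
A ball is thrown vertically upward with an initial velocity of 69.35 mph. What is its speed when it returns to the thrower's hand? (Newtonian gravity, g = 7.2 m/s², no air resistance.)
By conservation of energy, the ball returns at the same speed = 69.35 mph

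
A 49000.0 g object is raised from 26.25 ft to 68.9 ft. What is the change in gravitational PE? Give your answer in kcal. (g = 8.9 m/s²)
ΔPE = mg(h₂ − h₁) = 49 kg × 8.9 m/s² × (21 − 8.001) m = 5669 J = 1.355 kcal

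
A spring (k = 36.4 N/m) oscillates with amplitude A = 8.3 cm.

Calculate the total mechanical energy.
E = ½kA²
E = ½kA² = ½×36.4×(0.083)² = 0.1254 J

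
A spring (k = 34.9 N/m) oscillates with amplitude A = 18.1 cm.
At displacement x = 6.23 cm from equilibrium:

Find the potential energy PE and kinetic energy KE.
E_total = ½kA² = ½×34.9×(0.181)² = 0.5717 J
PE = ½kx² = ½×34.9×(0.0623)² = 0.06773 J
KE = E_total − PE = 0.504 J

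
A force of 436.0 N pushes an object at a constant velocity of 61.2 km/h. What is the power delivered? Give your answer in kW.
P = Fv = 436 N × 17 m/s = 7412 W = 7.412 kW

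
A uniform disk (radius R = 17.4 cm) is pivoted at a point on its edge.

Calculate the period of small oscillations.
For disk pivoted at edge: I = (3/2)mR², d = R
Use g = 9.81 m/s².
I/m = (3/2)R² = 0.04541 m²; d = R = 0.174 m
T = 2π√((3/2)R²/(gR)) = 2π√(3R/(2g)) = 1.025 s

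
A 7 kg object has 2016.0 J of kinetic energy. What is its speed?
KE = ½mv² → v = √(2KE/m) = √(2×2016.0/7) = 24.0 m/s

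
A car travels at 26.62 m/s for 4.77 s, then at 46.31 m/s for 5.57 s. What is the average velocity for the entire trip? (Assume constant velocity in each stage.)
d₁ = v₁t₁ = 26.62 × 4.77 = 126.977 m
d₂ = v₂t₂ = 46.31 × 5.57 = 257.947 m
d_total = 384.92 m, t_total = 10.34 s
v_avg = d_total/t_total = 384.92/10.34 = 37.23 m/s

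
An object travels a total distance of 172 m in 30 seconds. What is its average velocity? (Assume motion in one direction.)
v_avg = Δd / Δt = 172 / 30 = 5.73 m/s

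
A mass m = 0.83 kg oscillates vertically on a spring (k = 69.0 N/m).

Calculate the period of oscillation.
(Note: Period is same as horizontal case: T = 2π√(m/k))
T = 2π√(m/k) = 2π√(0.83/69.0) = 0.6891 s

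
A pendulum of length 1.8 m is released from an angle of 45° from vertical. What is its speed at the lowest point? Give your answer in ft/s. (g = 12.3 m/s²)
h = L(1 − cosθ) = 1.8×(1 − cos45°) = 0.5272 m
v = √(2gh) = √(2×12.3×0.5272) = 3.601 m/s = 11.82 ft/s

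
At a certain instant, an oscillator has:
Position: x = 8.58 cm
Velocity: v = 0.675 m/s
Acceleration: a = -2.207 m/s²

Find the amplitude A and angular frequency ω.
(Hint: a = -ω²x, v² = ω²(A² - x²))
a = −ω²x → ω = √(|a|/x) = √(2.207/0.0858) = 5.072 rad/s
v² = ω²(A² − x²) → A = √(x² + v²/ω²) = √(0.0858² + 0.675²/5.072²) = 0.1583 m = 15.83 cm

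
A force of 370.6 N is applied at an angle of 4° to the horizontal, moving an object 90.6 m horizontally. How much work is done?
W = Fd cosθ = 370.6×90.6×cos(4°) = 33495.0 J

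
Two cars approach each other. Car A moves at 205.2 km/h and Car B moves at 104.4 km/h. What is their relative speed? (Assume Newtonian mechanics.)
v_rel = v_A + v_B = 205.2 + 104.4 = 309.6 km/h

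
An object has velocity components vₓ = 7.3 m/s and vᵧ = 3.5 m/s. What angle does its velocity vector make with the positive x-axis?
θ = arctan(vᵧ/vₓ) = arctan(3.5/7.3) = 25.62°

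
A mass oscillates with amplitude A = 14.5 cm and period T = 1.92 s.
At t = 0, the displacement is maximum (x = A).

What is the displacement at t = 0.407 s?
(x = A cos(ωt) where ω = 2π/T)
ω = 2π/T = 2π/1.92 = 3.272 rad/s
x = A cos(ωt) = 14.5×cos(3.272×0.407) = 3.431 cm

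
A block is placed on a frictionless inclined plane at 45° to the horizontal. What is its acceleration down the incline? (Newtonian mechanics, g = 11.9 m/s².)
a = g sin(θ) = 11.9 × sin(45°) = 11.9 × 0.7071 = 8.41 m/s²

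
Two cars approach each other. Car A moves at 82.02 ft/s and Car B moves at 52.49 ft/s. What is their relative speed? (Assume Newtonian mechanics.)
v_rel = v_A + v_B = 82.02 + 52.49 = 134.5 ft/s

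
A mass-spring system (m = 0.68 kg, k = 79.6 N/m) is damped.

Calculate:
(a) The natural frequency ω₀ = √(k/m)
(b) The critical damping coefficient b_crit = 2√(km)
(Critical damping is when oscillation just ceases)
ω₀ = √(k/m) = √(79.6/0.68) = 10.82 rad/s
b_crit = 2√(km) = 2√(79.6×0.68) = 14.71 kg/s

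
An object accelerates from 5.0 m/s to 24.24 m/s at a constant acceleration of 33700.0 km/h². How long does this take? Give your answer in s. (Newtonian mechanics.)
t = (v - v₀)/a (with unit conversion) = 7.399 s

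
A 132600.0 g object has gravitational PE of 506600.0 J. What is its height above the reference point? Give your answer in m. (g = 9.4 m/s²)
PE = mgh → h = PE/(mg) = 5.066e+05 J / (132.6 kg × 9.4 m/s²) = 406.4 m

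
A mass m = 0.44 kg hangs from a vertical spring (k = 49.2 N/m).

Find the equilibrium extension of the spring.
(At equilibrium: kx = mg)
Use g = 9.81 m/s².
x_eq = mg/k = 0.44×9.81/49.2 = 0.08773 m = 8.773 cm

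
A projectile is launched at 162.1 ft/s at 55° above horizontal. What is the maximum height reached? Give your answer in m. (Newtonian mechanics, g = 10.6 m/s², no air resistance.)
H = v₀²sin²(θ)/(2g) (with unit conversion) = 77.27 m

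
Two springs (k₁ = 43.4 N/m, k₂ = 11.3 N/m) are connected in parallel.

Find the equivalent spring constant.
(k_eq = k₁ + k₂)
k_eq = k₁ + k₂ = 43.4 + 11.3 = 54.7 N/m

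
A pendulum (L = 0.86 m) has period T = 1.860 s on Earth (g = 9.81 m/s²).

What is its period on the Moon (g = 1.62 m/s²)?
T = 2π√(L/g), so T_moon/T_earth = √(g_earth/g_moon)
T_moon = 2π√(0.86/1.62) = 4.578 s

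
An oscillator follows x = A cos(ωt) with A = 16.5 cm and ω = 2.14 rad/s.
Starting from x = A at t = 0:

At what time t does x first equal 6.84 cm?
cos(ωt) = x/A = 6.84/16.5 = 0.4145
ωt = arccos(0.4145) = 1.143 rad
t = 1.143/2.14 = 0.5343 s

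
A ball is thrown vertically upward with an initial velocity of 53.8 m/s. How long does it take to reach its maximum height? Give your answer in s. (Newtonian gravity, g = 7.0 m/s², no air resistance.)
t_up = v₀/g = 7.686 s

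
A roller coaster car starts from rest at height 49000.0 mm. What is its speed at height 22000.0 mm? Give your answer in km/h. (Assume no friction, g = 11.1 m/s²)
mgh₁ = ½mv₂² + mgh₂ → v₂ = √(2g(h₁−h₂)) = √(2×11.1×(49−22)) = 24.48 m/s = 88.14 km/h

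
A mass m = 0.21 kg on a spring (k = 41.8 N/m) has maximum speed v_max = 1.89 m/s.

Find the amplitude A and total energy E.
½mv²_max = ½kA² → A = v_max√(m/k) = 1.89×√(0.21/41.8) = 0.134 m = 13.4 cm
E = ½mv²_max = ½×0.21×1.89² = 0.3751 J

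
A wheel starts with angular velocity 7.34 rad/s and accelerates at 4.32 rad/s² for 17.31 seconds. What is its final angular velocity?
ω = ω₀ + αt = 7.34 + 4.32 × 17.31 = 82.12 rad/s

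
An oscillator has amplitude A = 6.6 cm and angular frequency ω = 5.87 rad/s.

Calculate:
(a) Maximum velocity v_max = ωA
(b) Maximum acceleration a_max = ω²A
v_max = ωA = 5.87×0.066 = 0.3874 m/s
a_max = ω²A = 5.87²×0.066 = 2.274 m/s²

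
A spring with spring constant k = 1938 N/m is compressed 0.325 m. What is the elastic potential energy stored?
PE = ½kx² = ½×1938×0.325² = 102.4 J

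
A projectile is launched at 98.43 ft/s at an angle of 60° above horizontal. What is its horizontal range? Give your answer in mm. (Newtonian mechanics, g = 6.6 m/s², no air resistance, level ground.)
R = v₀² sin(2θ) / g (with unit conversion) = 118100.0 mm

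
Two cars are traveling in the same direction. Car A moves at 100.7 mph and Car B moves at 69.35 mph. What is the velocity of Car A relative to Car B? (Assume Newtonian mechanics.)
v_rel = v_A - v_B = 100.7 - 69.35 = 31.35 mph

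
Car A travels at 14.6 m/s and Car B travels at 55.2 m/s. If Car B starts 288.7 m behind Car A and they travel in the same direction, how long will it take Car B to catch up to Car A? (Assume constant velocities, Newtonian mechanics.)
Relative speed: v_rel = 55.2 - 14.6 = 40.6 m/s
Time to catch: t = d₀/v_rel = 288.7/40.6 = 7.11 s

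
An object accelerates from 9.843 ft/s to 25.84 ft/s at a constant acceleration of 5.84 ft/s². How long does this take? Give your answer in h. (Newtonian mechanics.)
t = (v - v₀)/a (with unit conversion) = 0.0007609 h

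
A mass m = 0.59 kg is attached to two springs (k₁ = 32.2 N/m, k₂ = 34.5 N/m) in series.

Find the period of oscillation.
k_eq = k₁k₂/(k₁+k₂) = 16.66 N/m
T = 2π√(m/k_eq) = 2π√(0.59/16.66) = 1.183 s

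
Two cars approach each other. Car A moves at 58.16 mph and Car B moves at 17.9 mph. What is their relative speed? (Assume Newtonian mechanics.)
v_rel = v_A + v_B = 58.16 + 17.9 = 76.06 mph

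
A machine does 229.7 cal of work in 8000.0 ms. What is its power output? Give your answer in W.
P = W/t = 961.1 J / 8 s = 120.1 W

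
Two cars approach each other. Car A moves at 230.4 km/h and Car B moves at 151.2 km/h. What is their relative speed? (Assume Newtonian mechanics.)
v_rel = v_A + v_B = 230.4 + 151.2 = 381.6 km/h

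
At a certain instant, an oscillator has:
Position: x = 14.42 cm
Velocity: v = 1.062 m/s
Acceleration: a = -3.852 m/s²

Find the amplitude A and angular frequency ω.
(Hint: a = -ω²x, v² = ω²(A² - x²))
a = −ω²x → ω = √(|a|/x) = √(3.852/0.1442) = 5.168 rad/s
v² = ω²(A² − x²) → A = √(x² + v²/ω²) = √(0.1442² + 1.062²/5.168²) = 0.251 m = 25.1 cm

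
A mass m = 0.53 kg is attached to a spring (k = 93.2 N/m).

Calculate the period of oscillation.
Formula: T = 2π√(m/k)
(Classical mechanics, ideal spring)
T = 2π√(m/k) = 2π√(0.53/93.2) = 0.4738 s; f = 1/T = 2.111 Hz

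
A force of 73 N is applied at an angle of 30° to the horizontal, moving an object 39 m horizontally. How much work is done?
W = Fd cosθ = 73×39×cos(30°) = 2465.6 J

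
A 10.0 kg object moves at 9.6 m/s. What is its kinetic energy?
KE = ½mv² = ½×10.0×9.6² = 460.8 J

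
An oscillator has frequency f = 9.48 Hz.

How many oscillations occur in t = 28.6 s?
n = f×t = 9.48×28.6 = 271.1 oscillations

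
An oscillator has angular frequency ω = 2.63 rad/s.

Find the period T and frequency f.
T = 2π/ω = 2π/2.63 = 2.389 s; f = ω/2π = 0.4186 Hz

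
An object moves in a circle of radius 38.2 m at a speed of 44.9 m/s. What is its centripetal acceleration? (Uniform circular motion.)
a_c = v²/r = 44.9²/38.2 = 2016.01/38.2 = 52.78 m/s²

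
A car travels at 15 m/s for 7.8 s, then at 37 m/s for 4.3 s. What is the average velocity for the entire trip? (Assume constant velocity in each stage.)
d₁ = v₁t₁ = 15 × 7.8 = 117 m
d₂ = v₂t₂ = 37 × 4.3 = 159.1 m
d_total = 276.1 m, t_total = 12.1 s
v_avg = d_total/t_total = 276.1/12.1 = 22.82 m/s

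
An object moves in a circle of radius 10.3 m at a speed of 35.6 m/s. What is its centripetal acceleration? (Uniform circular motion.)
a_c = v²/r = 35.6²/10.3 = 1267.36/10.3 = 123.04 m/s²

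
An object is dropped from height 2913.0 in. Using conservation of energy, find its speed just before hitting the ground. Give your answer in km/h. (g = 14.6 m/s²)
mgh = ½mv² → v = √(2gh) = √(2×14.6×73.99) = 46.48 m/s = 167.3 km/h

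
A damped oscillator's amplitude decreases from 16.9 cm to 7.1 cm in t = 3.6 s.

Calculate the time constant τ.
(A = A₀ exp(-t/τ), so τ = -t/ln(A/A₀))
A/A₀ = 7.1/16.9 = 0.4201; ln(A/A₀) = -0.8672
τ = −t/ln(A/A₀) = −3.6/-0.8672 = 4.151 s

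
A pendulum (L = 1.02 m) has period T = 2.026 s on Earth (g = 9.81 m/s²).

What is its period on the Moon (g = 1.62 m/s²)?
T = 2π√(L/g), so T_moon/T_earth = √(g_earth/g_moon)
T_moon = 2π√(1.02/1.62) = 4.986 s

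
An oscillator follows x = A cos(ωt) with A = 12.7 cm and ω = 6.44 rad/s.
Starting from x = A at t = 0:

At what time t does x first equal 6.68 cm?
cos(ωt) = x/A = 6.68/12.7 = 0.526
ωt = arccos(0.526) = 1.017 rad
t = 1.017/6.44 = 0.1579 s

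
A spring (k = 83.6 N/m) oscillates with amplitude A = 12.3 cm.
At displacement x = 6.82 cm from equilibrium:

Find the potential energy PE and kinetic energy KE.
E_total = ½kA² = ½×83.6×(0.123)² = 0.6324 J
PE = ½kx² = ½×83.6×(0.0682)² = 0.1944 J
KE = E_total − PE = 0.438 J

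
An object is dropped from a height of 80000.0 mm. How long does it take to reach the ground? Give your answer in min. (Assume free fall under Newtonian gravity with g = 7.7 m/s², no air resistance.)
t = √(2h/g) (with unit conversion) = 0.07597 min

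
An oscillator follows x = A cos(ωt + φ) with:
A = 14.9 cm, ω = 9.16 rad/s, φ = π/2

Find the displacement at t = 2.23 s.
x = A cos(ωt + φ) = 14.9×cos(9.16×2.23 + π/2) = -14.9 cm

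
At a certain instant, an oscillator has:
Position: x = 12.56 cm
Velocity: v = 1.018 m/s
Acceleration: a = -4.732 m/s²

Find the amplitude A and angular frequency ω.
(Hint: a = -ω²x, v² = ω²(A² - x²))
a = −ω²x → ω = √(|a|/x) = √(4.732/0.1256) = 6.138 rad/s
v² = ω²(A² − x²) → A = √(x² + v²/ω²) = √(0.1256² + 1.018²/6.138²) = 0.208 m = 20.8 cm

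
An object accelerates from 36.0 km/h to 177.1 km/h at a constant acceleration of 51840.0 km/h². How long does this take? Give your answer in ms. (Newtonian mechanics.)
t = (v - v₀)/a (with unit conversion) = 9799.0 ms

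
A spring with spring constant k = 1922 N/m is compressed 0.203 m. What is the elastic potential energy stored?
PE = ½kx² = ½×1922×0.203² = 39.6 J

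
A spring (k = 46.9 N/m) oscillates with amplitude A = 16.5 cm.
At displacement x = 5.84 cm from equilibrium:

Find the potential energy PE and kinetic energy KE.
E_total = ½kA² = ½×46.9×(0.165)² = 0.6384 J
PE = ½kx² = ½×46.9×(0.0584)² = 0.07998 J
KE = E_total − PE = 0.5584 J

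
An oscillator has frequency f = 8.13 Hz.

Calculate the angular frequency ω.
ω = 2πf = 2π×8.13 = 51.08 rad/s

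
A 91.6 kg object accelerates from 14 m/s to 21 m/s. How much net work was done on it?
W_net = ΔKE = ½m(v₂² − v₁²) = ½×91.6×(21² − 14²) = 11221.0 J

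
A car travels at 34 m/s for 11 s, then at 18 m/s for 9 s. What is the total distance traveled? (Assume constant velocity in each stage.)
d₁ = v₁t₁ = 34 × 11 = 374 m
d₂ = v₂t₂ = 18 × 9 = 162 m
d_total = 374 + 162 = 536 m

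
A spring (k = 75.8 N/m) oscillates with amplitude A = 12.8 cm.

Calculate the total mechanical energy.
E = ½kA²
E = ½kA² = ½×75.8×(0.128)² = 0.621 J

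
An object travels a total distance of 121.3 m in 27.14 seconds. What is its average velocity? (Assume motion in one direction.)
v_avg = Δd / Δt = 121.3 / 27.14 = 4.47 m/s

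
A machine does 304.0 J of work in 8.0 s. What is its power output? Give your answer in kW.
P = W/t = 304 J / 8 s = 38 W = 0.038 kW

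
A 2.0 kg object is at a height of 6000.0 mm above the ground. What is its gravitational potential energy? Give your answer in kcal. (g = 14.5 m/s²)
PE = mgh = 2 kg × 14.5 m/s² × 6 m = 174 J = 0.04159 kcal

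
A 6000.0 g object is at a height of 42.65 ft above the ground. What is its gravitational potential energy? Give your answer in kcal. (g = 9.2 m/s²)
PE = mgh = 6 kg × 9.2 m/s² × 13 m = 717.6 J = 0.1715 kcal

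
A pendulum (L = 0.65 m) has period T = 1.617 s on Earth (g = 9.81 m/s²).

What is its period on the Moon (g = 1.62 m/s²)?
T = 2π√(L/g), so T_moon/T_earth = √(g_earth/g_moon)
T_moon = 2π√(0.65/1.62) = 3.98 s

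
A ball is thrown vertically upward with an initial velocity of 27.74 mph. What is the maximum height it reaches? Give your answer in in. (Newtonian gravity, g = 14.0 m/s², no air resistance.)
h_max = v₀²/(2g) (with unit conversion) = 216.2 in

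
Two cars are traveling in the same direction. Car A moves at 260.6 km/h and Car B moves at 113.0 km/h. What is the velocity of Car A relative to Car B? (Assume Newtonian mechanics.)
v_rel = v_A - v_B = 260.6 - 113.0 = 147.6 km/h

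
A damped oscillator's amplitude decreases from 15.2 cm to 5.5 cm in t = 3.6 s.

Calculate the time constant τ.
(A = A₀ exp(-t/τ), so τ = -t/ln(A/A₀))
A/A₀ = 5.5/15.2 = 0.3618; ln(A/A₀) = -1.017
τ = −t/ln(A/A₀) = −3.6/-1.017 = 3.541 s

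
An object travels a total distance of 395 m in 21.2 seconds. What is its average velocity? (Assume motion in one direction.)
v_avg = Δd / Δt = 395 / 21.2 = 18.63 m/s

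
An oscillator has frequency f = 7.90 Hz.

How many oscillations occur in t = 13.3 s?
n = f×t = 7.9×13.3 = 105.1 oscillations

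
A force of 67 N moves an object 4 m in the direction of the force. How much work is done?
W = Fd = 67×4 = 268.0 J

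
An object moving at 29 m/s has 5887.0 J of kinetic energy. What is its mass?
KE = ½mv² → m = 2KE/v² = 2×5887.0/29² = 14.0 kg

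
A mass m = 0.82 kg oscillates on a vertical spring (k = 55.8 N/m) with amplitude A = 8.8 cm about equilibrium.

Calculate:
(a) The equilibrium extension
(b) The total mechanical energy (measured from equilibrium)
x_eq = mg/k = 0.82×9.81/55.8 = 0.1442 m = 14.42 cm
E = ½kA² = ½×55.8×(0.088)² = 0.2161 J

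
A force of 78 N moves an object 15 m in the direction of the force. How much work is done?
W = Fd = 78×15 = 1170.0 J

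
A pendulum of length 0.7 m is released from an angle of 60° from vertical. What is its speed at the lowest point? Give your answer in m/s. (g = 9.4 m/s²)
h = L(1 − cosθ) = 0.7×(1 − cos60°) = 0.35 m
v = √(2gh) = √(2×9.4×0.35) = 2.565 m/s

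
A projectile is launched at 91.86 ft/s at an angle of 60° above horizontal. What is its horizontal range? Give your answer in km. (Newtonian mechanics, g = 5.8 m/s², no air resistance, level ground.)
R = v₀² sin(2θ) / g (with unit conversion) = 0.1171 km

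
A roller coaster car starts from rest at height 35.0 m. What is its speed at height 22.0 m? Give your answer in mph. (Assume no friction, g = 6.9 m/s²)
mgh₁ = ½mv₂² + mgh₂ → v₂ = √(2g(h₁−h₂)) = √(2×6.9×(35−22)) = 13.39 m/s = 29.96 mph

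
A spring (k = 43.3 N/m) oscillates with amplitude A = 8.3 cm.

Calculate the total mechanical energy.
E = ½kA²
E = ½kA² = ½×43.3×(0.083)² = 0.1491 J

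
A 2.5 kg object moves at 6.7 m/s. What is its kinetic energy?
KE = ½mv² = ½×2.5×6.7² = 56.1125 J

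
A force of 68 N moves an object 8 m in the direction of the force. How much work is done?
W = Fd = 68×8 = 544.0 J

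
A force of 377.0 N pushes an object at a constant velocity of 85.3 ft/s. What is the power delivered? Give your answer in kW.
P = Fv = 377 N × 26 m/s = 9802 W = 9.802 kW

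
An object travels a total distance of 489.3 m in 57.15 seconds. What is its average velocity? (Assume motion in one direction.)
v_avg = Δd / Δt = 489.3 / 57.15 = 8.56 m/s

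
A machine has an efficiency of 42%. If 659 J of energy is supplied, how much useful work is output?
W_out = η × W_in = 0.42 × 659 = 276.78 J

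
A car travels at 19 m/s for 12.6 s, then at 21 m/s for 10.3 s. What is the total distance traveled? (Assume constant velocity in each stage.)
d₁ = v₁t₁ = 19 × 12.6 = 239.4 m
d₂ = v₂t₂ = 21 × 10.3 = 216.3 m
d_total = 239.4 + 216.3 = 455.7 m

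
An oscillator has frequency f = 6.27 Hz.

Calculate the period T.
T = 1/f = 1/6.27 = 0.1595 s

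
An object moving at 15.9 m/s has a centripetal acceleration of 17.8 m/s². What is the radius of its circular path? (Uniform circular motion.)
r = v²/a_c = 15.9²/17.8 = 14.2 m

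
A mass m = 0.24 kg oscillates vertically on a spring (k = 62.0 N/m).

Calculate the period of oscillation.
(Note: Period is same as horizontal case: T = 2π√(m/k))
T = 2π√(m/k) = 2π√(0.24/62.0) = 0.3909 s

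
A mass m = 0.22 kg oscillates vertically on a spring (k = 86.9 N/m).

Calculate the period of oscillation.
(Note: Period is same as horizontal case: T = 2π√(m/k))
T = 2π√(m/k) = 2π√(0.22/86.9) = 0.3161 s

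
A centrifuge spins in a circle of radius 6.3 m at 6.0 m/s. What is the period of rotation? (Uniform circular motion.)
T = 2πr/v = 2π×6.3/6.0 = 6.6 s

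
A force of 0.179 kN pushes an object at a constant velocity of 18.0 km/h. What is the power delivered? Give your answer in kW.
P = Fv = 179 N × 5 m/s = 895 W = 0.895 kW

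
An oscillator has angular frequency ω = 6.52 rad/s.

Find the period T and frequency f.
T = 2π/ω = 2π/6.52 = 0.9637 s; f = ω/2π = 1.038 Hz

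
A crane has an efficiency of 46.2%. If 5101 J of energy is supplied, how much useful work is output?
W_out = η × W_in = 0.462 × 5101 = 2356.7 J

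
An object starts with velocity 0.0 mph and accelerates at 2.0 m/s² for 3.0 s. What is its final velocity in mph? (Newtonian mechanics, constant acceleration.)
v = v₀ + at (with unit conversion) = 13.42 mph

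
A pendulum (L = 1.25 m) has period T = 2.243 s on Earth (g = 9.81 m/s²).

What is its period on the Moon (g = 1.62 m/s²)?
T = 2π√(L/g), so T_moon/T_earth = √(g_earth/g_moon)
T_moon = 2π√(1.25/1.62) = 5.519 s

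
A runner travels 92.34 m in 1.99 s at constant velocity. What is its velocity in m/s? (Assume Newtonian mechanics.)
v = d/t = 46.4 m/s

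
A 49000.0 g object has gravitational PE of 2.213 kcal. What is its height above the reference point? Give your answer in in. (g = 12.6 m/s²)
PE = mgh → h = PE/(mg) = 9259 J / (49 kg × 12.6 m/s²) = 15 m = 590.4 in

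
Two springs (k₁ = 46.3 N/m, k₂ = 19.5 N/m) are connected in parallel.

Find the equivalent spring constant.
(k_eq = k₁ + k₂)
k_eq = k₁ + k₂ = 46.3 + 19.5 = 65.8 N/m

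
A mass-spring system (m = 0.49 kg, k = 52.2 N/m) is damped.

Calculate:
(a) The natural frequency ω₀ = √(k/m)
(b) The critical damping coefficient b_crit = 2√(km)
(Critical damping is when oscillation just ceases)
ω₀ = √(k/m) = √(52.2/0.49) = 10.32 rad/s
b_crit = 2√(km) = 2√(52.2×0.49) = 10.11 kg/s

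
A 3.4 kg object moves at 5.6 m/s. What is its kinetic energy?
KE = ½mv² = ½×3.4×5.6² = 53.312 J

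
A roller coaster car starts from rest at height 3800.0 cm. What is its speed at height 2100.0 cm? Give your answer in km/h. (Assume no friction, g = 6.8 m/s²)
mgh₁ = ½mv₂² + mgh₂ → v₂ = √(2g(h₁−h₂)) = √(2×6.8×(38−21)) = 15.21 m/s = 54.74 km/h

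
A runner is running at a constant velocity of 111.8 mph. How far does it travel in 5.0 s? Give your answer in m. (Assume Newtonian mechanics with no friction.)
d = vt (with unit conversion) = 249.9 m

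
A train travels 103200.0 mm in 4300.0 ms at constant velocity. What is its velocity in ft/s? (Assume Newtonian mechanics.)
v = d/t (with unit conversion) = 78.74 ft/s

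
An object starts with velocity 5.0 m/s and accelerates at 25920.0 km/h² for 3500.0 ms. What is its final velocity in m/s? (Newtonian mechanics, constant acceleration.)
v = v₀ + at (with unit conversion) = 12.0 m/s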